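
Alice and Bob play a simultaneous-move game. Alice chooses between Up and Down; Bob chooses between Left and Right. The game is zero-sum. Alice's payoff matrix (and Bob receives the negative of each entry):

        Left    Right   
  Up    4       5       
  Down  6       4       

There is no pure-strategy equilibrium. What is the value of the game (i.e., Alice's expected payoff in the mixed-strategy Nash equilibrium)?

v = 14/3

Bob's mix must leave Alice indifferent between Up and Down.
  Alice's payoff from Up: q·4 + (1−q)·5 = -q + 5
  Alice's payoff from Down: q·6 + (1−q)·4 = 2q + 4
  -q + 5 = 2q + 4  ⇒  -3q = -1  ⇒  q = 1/3.
The value is Alice's expected payoff against this mix (using Up): (1/3)·4 + (2/3)·5 = 14/3.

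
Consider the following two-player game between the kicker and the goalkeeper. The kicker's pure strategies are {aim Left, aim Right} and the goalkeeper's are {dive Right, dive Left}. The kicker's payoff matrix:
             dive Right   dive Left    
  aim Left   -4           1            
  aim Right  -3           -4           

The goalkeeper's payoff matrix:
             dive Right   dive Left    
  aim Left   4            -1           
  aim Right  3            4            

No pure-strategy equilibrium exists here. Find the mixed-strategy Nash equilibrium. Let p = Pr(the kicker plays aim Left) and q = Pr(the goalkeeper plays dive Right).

p = 1/6, q = 5/6

Set the goalkeeper's expected payoff from dive Right equal to that from dive Left:
  the goalkeeper's payoff from dive Right: p·4 + (1−p)·3 = p + 3
  the goalkeeper's payoff from dive Left: p·(-1) + (1−p)·4 = -5p + 4
  p + 3 = -5p + 4  ⇒  6p = 1  ⇒  p = 1/6.
For the kicker to be willing to mix, the kicker must be indifferent between aim Left and aim Right, which pins down the goalkeeper's mix.
  the kicker's payoff from aim Left: q·(-4) + (1−q)·1 = -5q + 1
  the kicker's payoff from aim Right: q·(-3) + (1−q)·(-4) = q - 4
  -5q + 1 = q - 4  ⇒  -6q = -5  ⇒  q = 5/6.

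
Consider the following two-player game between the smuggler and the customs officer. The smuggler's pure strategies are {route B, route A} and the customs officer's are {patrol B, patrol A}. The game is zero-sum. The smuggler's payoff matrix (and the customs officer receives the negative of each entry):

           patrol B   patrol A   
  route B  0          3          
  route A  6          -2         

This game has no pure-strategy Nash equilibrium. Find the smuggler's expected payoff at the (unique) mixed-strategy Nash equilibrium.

18/11

In a mixed equilibrium the smuggler is indifferent between route B and route A; this condition fixes q.
  the smuggler's payoff to route B: q·0 + (1−q)·3 = -3q + 3
  the smuggler's payoff to route A: q·6 + (1−q)·(-2) = 8q - 2
  -3q + 3 = 8q - 2  ⇒  -11q = -5  ⇒  q = 5/11.
At equilibrium the smuggler is indifferent across rows, so the smuggler's payoff equals the payoff from route B: (5/11)·0 + (6/11)·3 = 18/11.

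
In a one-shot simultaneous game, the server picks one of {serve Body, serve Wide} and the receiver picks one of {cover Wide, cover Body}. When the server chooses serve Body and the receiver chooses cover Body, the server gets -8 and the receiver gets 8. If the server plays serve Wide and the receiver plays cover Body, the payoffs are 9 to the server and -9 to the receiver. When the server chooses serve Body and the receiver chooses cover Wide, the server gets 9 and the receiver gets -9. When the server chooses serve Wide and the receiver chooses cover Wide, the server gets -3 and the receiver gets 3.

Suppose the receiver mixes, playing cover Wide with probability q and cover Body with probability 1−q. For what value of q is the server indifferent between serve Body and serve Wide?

q = 17/29

The server's indifference between serve Body and serve Wide determines the receiver's mixing probability q:
  the server's expected payoff from serve Body: q·9 + (1−q)·(-8) = 17q - 8
  the server's expected payoff from serve Wide: q·(-3) + (1−q)·9 = -12q + 9
  17q - 8 = -12q + 9  ⇒  29q = 17  ⇒  q = 17/29.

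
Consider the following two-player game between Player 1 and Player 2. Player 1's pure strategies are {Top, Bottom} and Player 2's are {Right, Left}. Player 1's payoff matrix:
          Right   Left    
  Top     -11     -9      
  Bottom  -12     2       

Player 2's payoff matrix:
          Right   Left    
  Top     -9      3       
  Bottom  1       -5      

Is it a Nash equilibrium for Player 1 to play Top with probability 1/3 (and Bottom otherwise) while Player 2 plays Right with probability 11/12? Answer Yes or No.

Check Player 2's indifference given Player 1's mix p = 1/3:
  payoff from Right = -7/3; payoff from Left = -7/3 — equal.
Check Player 1's indifference given Player 2's mix q = 11/12:
  payoff from Top = -65/6; payoff from Bottom = -65/6 — equal.
Both players are indifferent, so neither can profitably deviate.

Yes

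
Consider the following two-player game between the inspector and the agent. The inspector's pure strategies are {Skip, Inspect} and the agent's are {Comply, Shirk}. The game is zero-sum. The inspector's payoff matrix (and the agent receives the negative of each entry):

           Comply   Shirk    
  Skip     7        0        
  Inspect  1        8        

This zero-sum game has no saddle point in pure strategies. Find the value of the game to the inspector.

v = 4

The inspector's indifference between Skip and Inspect determines the agent's mixing probability q:
  the inspector's expected payoff from Skip: q·7 + (1−q)·0 = 7q
  the inspector's expected payoff from Inspect: q·1 + (1−q)·8 = -7q + 8
  7q = -7q + 8  ⇒  14q = 8  ⇒  q = 4/7.
The value is the inspector's expected payoff against this mix (using Skip): (4/7)·7 + (3/7)·0 = 4.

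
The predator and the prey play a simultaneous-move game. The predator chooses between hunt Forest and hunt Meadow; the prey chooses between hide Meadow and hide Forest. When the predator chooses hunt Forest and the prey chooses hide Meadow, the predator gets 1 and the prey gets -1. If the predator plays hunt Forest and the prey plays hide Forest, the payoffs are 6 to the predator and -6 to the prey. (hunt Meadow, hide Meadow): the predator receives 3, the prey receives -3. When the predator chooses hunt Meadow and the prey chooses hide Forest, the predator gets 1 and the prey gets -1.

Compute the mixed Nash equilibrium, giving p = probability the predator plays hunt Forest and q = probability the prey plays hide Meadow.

p = 2/7, q = 5/7

The prey's indifference between hide Meadow and hide Forest determines the predator's mixing probability p:
  the prey's expected payoff from hide Meadow: p·(-1) + (1−p)·(-3) = 2p - 3
  the prey's expected payoff from hide Forest: p·(-6) + (1−p)·(-1) = -5p - 1
  2p - 3 = -5p - 1  ⇒  7p = 2  ⇒  p = 2/7.
Set the predator's expected payoff from hunt Forest equal to that from hunt Meadow:
  the predator's expected payoff from hunt Forest: q·1 + (1−q)·6 = -5q + 6
  the predator's expected payoff from hunt Meadow: q·3 + (1−q)·1 = 2q + 1
  -5q + 6 = 2q + 1  ⇒  -7q = -5  ⇒  q = 5/7.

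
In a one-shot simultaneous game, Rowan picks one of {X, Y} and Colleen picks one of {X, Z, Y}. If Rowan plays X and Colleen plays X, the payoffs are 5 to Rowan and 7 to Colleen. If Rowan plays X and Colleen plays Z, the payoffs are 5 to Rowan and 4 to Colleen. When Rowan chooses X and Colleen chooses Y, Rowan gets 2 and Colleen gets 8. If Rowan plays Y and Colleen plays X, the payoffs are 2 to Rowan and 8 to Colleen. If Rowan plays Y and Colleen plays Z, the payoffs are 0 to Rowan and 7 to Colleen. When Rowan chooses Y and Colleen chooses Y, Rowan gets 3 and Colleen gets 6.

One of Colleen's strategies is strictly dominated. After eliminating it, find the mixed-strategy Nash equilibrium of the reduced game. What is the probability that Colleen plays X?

Colleen's strategy Z is strictly dominated by X: 7 > 4 and 8 > 7. Eliminate Z.
For Rowan to be willing to mix, Rowan must be indifferent between X and Y, which pins down Colleen's mix.
  Rowan's payoff to X: q·5 + (1−q)·2 = 3q + 2
  Rowan's payoff to Y: q·2 + (1−q)·3 = -q + 3
  3q + 2 = -q + 3  ⇒  4q = 1  ⇒  q = 1/4.

q = 1/4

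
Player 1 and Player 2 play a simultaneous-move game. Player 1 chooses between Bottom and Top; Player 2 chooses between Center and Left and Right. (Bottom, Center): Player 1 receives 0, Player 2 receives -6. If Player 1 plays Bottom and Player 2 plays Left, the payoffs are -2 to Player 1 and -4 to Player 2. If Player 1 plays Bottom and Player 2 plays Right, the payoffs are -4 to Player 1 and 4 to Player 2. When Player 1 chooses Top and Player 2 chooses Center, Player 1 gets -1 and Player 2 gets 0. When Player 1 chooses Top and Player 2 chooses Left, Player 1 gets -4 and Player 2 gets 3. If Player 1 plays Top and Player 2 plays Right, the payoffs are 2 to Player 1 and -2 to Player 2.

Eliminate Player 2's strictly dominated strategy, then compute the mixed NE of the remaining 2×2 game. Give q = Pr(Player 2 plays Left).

Player 2's strategy Center is strictly dominated by Left: -4 > -6 and 3 > 0. Eliminate Center.
Player 1's indifference between Bottom and Top determines Player 2's mixing probability q:
  Player 1's expected payoff from Bottom: q·(-2) + (1−q)·(-4) = 2q - 4
  Player 1's expected payoff from Top: q·(-4) + (1−q)·2 = -6q + 2
  2q - 4 = -6q + 2  ⇒  8q = 6  ⇒  q = 3/4.

q = 3/4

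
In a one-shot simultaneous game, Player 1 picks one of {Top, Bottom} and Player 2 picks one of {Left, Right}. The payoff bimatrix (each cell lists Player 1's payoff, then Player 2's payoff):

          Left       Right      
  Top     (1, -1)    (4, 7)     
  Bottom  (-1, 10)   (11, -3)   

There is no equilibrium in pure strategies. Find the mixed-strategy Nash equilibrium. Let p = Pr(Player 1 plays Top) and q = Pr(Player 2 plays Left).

p = 13/21, q = 7/9

Player 2's indifference between Left and Right determines Player 1's mixing probability p:
  Player 2's payoff to Left: p·(-1) + (1−p)·10 = -11p + 10
  Player 2's payoff to Right: p·7 + (1−p)·(-3) = 10p - 3
  -11p + 10 = 10p - 3  ⇒  -21p = -13  ⇒  p = 13/21.
Set Player 1's expected payoff from Top equal to that from Bottom:
  Player 1's payoff to Top: q·1 + (1−q)·4 = -3q + 4
  Player 1's payoff to Bottom: q·(-1) + (1−q)·11 = -12q + 11
  -3q + 4 = -12q + 11  ⇒  9q = 7  ⇒  q = 7/9.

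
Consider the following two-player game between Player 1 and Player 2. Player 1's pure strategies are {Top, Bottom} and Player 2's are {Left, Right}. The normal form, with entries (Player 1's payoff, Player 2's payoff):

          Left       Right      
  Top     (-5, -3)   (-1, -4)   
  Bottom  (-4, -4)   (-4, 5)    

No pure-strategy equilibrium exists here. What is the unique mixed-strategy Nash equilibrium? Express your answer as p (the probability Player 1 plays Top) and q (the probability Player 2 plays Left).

p = 9/10, q = 3/4

Set Player 2's expected payoff from Left equal to that from Right:
  Player 2's payoff from Left: p·(-3) + (1−p)·(-4) = p - 4
  Player 2's payoff from Right: p·(-4) + (1−p)·5 = -9p + 5
  p - 4 = -9p + 5  ⇒  10p = 9  ⇒  p = 9/10.
In a mixed equilibrium Player 1 is indifferent between Top and Bottom; this condition fixes q.
  Player 1's expected payoff from Top: q·(-5) + (1−q)·(-1) = -4q - 1
  Player 1's expected payoff from Bottom: q·(-4) + (1−q)·(-4) = -4
  -4q - 1 = -4  ⇒  -4q = -3  ⇒  q = 3/4.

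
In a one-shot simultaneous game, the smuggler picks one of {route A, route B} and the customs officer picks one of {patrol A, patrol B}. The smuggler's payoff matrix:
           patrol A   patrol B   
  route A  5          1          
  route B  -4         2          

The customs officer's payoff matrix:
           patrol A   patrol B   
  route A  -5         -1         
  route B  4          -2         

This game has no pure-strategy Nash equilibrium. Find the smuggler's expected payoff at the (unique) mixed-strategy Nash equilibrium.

7/5

Set the smuggler's expected payoff from route A equal to that from route B:
  the smuggler's payoff from route A: q·5 + (1−q)·1 = 4q + 1
  the smuggler's payoff from route B: q·(-4) + (1−q)·2 = -6q + 2
  4q + 1 = -6q + 2  ⇒  10q = 1  ⇒  q = 1/10.
At equilibrium the smuggler is indifferent across rows, so the smuggler's payoff equals the payoff from route A: (1/10)·5 + (9/10)·1 = 7/5.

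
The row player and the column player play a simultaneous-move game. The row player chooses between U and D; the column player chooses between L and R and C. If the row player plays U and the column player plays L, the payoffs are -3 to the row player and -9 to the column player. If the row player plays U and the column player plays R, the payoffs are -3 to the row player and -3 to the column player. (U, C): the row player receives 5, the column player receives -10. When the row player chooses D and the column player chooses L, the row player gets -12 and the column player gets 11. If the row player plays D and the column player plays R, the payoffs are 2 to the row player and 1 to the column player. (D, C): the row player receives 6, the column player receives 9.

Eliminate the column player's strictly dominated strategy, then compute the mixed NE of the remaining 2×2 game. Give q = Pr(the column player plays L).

q = 5/14

The column player's strategy C is strictly dominated by L: -9 > -10 and 11 > 9. Eliminate C.
In a mixed equilibrium the row player is indifferent between U and D; this condition fixes q.
  the row player's expected payoff from U: q·(-3) + (1−q)·(-3) = -3
  the row player's expected payoff from D: q·(-12) + (1−q)·2 = -14q + 2
  -3 = -14q + 2  ⇒  14q = 5  ⇒  q = 5/14.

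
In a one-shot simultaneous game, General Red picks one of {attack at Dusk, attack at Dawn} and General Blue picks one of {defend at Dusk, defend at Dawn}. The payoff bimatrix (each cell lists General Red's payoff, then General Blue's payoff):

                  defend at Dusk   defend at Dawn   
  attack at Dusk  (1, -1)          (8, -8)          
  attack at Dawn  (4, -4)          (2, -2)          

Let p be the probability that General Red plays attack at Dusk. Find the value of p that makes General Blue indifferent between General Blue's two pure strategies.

p = 2/9

In a mixed equilibrium General Blue is indifferent between defend at Dusk and defend at Dawn; this condition fixes p.
  General Blue's expected payoff from defend at Dusk: p·(-1) + (1−p)·(-4) = 3p - 4
  General Blue's expected payoff from defend at Dawn: p·(-8) + (1−p)·(-2) = -6p - 2
  3p - 4 = -6p - 2  ⇒  9p = 2  ⇒  p = 2/9.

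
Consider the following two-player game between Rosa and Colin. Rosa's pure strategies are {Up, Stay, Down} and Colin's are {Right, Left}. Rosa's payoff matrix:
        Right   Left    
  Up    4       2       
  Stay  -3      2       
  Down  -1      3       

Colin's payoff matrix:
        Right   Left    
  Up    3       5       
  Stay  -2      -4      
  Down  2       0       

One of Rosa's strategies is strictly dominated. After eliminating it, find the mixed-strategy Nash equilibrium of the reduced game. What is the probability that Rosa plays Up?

Rosa's strategy Stay is strictly dominated by Down: -1 > -3 and 3 > 2. Eliminate Stay.
For Colin to be willing to mix, Colin must be indifferent between Right and Left, which pins down Rosa's mix.
  Colin's payoff from Right: p·3 + (1−p)·2 = p + 2
  Colin's payoff from Left: p·5 + (1−p)·0 = 5p
  p + 2 = 5p  ⇒  -4p = -2  ⇒  p = 1/2.

p = 1/2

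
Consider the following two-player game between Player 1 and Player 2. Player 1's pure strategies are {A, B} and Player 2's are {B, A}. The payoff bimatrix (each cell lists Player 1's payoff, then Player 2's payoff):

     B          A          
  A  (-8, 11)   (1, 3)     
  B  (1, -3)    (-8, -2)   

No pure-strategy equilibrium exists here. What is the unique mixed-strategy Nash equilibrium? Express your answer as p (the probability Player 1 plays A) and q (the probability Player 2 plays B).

p = 1/9, q = 1/2

In a mixed equilibrium Player 2 is indifferent between B and A; this condition fixes p.
  Player 2's payoff to B: p·11 + (1−p)·(-3) = 14p - 3
  Player 2's payoff to A: p·3 + (1−p)·(-2) = 5p - 2
  14p - 3 = 5p - 2  ⇒  9p = 1  ⇒  p = 1/9.
For Player 1 to be willing to mix, Player 1 must be indifferent between A and B, which pins down Player 2's mix.
  Player 1's payoff to A: q·(-8) + (1−q)·1 = -9q + 1
  Player 1's payoff to B: q·1 + (1−q)·(-8) = 9q - 8
  -9q + 1 = 9q - 8  ⇒  -18q = -9  ⇒  q = 1/2.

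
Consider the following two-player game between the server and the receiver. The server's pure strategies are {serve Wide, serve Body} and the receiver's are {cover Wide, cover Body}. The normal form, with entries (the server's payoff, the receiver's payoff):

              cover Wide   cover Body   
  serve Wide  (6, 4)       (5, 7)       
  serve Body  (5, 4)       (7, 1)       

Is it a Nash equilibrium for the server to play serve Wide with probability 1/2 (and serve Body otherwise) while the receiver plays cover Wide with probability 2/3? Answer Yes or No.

Yes

Check the receiver's indifference given the server's mix p = 1/2:
  payoff from cover Wide = 4; payoff from cover Body = 4 — equal.
Check the server's indifference given the receiver's mix q = 2/3:
  payoff from serve Wide = 17/3; payoff from serve Body = 17/3 — equal.
Both players are indifferent, so neither can profitably deviate.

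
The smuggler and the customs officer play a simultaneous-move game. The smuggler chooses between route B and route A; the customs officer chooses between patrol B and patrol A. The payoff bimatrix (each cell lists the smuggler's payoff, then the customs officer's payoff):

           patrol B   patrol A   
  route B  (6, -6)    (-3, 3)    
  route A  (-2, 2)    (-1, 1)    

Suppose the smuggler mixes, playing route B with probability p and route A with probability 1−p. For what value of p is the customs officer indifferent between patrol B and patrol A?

The smuggler's mix must leave the customs officer indifferent between patrol B and patrol A.
  the customs officer's expected payoff from patrol B: p·(-6) + (1−p)·2 = -8p + 2
  the customs officer's expected payoff from patrol A: p·3 + (1−p)·1 = 2p + 1
  -8p + 2 = 2p + 1  ⇒  -10p = -1  ⇒  p = 1/10.

p = 1/10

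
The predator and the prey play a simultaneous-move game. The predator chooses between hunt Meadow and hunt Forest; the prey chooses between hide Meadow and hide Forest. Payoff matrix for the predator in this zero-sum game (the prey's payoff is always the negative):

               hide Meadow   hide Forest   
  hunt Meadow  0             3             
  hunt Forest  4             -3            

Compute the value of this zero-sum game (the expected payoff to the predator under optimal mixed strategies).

v = 6/5

The prey's mix must leave the predator indifferent between hunt Meadow and hunt Forest.
  the predator's expected payoff from hunt Meadow: q·0 + (1−q)·3 = -3q + 3
  the predator's expected payoff from hunt Forest: q·4 + (1−q)·(-3) = 7q - 3
  -3q + 3 = 7q - 3  ⇒  -10q = -6  ⇒  q = 3/5.
The value is the predator's expected payoff against this mix (using hunt Meadow): (3/5)·0 + (2/5)·3 = 6/5.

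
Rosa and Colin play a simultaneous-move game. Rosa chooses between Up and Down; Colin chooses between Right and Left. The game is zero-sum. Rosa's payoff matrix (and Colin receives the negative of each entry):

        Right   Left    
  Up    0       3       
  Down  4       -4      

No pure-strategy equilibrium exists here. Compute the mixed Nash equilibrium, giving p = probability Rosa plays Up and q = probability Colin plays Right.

Rosa's mix must leave Colin indifferent between Right and Left.
  Colin's payoff from Right: p·0 + (1−p)·(-4) = 4p - 4
  Colin's payoff from Left: p·(-3) + (1−p)·4 = -7p + 4
  4p - 4 = -7p + 4  ⇒  11p = 8  ⇒  p = 8/11.
For Rosa to be willing to mix, Rosa must be indifferent between Up and Down, which pins down Colin's mix.
  Rosa's payoff from Up: q·0 + (1−q)·3 = -3q + 3
  Rosa's payoff from Down: q·4 + (1−q)·(-4) = 8q - 4
  -3q + 3 = 8q - 4  ⇒  -11q = -7  ⇒  q = 7/11.

p = 8/11, q = 7/11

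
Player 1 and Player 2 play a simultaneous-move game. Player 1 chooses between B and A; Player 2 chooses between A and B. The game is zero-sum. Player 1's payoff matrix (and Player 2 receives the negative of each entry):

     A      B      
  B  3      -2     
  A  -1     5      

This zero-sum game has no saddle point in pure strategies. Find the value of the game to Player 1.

In a mixed equilibrium Player 1 is indifferent between B and A; this condition fixes q.
  Player 1's expected payoff from B: q·3 + (1−q)·(-2) = 5q - 2
  Player 1's expected payoff from A: q·(-1) + (1−q)·5 = -6q + 5
  5q - 2 = -6q + 5  ⇒  11q = 7  ⇒  q = 7/11.
The value is Player 1's expected payoff against this mix (using B): (7/11)·3 + (4/11)·(-2) = 13/11.

v = 13/11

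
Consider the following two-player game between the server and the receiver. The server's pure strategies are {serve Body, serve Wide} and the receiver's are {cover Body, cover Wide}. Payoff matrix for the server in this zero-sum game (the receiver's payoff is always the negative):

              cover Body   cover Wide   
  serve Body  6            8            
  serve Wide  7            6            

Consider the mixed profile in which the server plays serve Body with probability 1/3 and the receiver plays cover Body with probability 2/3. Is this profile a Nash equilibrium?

Check the receiver's indifference given the server's mix p = 1/3:
  payoff from cover Body = -20/3; payoff from cover Wide = -20/3 — equal.
Check the server's indifference given the receiver's mix q = 2/3:
  payoff from serve Body = 20/3; payoff from serve Wide = 20/3 — equal.
Both players are indifferent, so neither can profitably deviate.

Yes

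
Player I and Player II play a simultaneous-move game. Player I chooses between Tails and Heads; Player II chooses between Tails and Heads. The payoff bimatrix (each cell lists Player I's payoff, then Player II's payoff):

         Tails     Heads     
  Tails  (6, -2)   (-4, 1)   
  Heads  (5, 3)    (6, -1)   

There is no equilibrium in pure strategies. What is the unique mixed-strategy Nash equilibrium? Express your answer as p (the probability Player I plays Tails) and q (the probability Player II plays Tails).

Player I's mix must leave Player II indifferent between Tails and Heads.
  Player II's payoff from Tails: p·(-2) + (1−p)·3 = -5p + 3
  Player II's payoff from Heads: p·1 + (1−p)·(-1) = 2p - 1
  -5p + 3 = 2p - 1  ⇒  -7p = -4  ⇒  p = 4/7.
Set Player I's expected payoff from Tails equal to that from Heads:
  Player I's payoff to Tails: q·6 + (1−q)·(-4) = 10q - 4
  Player I's payoff to Heads: q·5 + (1−q)·6 = -q + 6
  10q - 4 = -q + 6  ⇒  11q = 10  ⇒  q = 10/11.

p = 4/7, q = 10/11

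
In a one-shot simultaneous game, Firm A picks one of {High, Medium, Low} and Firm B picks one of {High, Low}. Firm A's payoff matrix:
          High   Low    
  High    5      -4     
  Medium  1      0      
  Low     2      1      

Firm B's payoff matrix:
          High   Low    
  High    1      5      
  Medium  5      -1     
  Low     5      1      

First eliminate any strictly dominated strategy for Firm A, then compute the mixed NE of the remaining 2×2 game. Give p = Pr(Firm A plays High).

p = 1/2

Firm A's strategy Medium is strictly dominated by Low: 2 > 1 and 1 > 0. Eliminate Medium.
Set Firm B's expected payoff from High equal to that from Low:
  Firm B's expected payoff from High: p·1 + (1−p)·5 = -4p + 5
  Firm B's expected payoff from Low: p·5 + (1−p)·1 = 4p + 1
  -4p + 5 = 4p + 1  ⇒  -8p = -4  ⇒  p = 1/2.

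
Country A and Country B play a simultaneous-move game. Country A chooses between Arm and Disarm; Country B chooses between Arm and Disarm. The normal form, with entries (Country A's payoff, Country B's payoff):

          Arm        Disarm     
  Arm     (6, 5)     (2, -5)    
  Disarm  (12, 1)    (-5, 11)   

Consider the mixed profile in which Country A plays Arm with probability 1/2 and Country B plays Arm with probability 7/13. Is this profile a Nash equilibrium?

Check Country B's indifference given Country A's mix p = 1/2:
  payoff from Arm = 3; payoff from Disarm = 3 — equal.
Check Country A's indifference given Country B's mix q = 7/13:
  payoff from Arm = 54/13; payoff from Disarm = 54/13 — equal.
Both players are indifferent, so neither can profitably deviate.

Yes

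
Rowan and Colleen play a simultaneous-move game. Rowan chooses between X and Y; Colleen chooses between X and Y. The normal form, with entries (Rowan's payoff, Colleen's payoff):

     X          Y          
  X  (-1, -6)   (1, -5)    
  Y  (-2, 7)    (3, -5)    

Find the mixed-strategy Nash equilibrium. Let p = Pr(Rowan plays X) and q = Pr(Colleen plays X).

Rowan's mix must leave Colleen indifferent between X and Y.
  Colleen's expected payoff from X: p·(-6) + (1−p)·7 = -13p + 7
  Colleen's expected payoff from Y: p·(-5) + (1−p)·(-5) = -5
  -13p + 7 = -5  ⇒  -13p = -12  ⇒  p = 12/13.
Colleen's mix must leave Rowan indifferent between X and Y.
  Rowan's expected payoff from X: q·(-1) + (1−q)·1 = -2q + 1
  Rowan's expected payoff from Y: q·(-2) + (1−q)·3 = -5q + 3
  -2q + 1 = -5q + 3  ⇒  3q = 2  ⇒  q = 2/3.

p = 12/13, q = 2/3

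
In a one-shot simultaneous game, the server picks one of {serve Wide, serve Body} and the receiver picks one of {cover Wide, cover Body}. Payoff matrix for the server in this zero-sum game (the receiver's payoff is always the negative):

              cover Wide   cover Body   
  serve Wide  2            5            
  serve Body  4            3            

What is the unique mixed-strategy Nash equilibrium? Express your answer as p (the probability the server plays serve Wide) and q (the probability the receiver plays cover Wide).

p = 1/4, q = 1/2

In a mixed equilibrium the receiver is indifferent between cover Wide and cover Body; this condition fixes p.
  the receiver's payoff from cover Wide: p·(-2) + (1−p)·(-4) = 2p - 4
  the receiver's payoff from cover Body: p·(-5) + (1−p)·(-3) = -2p - 3
  2p - 4 = -2p - 3  ⇒  4p = 1  ⇒  p = 1/4.
The receiver's mix must leave the server indifferent between serve Wide and serve Body.
  the server's payoff from serve Wide: q·2 + (1−q)·5 = -3q + 5
  the server's payoff from serve Body: q·4 + (1−q)·3 = q + 3
  -3q + 5 = q + 3  ⇒  -4q = -2  ⇒  q = 1/2.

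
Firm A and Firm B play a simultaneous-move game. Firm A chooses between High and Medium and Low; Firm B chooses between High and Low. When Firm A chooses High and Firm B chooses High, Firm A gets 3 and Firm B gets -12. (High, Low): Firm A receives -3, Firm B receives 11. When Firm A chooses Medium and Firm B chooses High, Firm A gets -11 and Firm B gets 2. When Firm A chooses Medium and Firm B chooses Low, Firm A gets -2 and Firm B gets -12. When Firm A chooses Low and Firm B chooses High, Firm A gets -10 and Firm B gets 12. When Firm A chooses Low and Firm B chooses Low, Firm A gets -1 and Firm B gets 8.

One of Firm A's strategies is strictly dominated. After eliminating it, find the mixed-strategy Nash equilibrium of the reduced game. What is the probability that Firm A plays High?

p = 4/27

Firm A's strategy Medium is strictly dominated by Low: -10 > -11 and -1 > -2. Eliminate Medium.
Firm A's mix must leave Firm B indifferent between High and Low.
  Firm B's payoff to High: p·(-12) + (1−p)·12 = -24p + 12
  Firm B's payoff to Low: p·11 + (1−p)·8 = 3p + 8
  -24p + 12 = 3p + 8  ⇒  -27p = -4  ⇒  p = 4/27.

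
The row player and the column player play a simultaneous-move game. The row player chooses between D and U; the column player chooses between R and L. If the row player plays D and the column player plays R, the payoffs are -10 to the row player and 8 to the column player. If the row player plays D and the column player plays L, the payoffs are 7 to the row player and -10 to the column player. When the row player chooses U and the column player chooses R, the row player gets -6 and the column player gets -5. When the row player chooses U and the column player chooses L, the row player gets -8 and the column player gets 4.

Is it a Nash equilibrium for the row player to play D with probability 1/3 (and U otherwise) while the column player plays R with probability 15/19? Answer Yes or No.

Check the column player's indifference given the row player's mix p = 1/3:
  payoff from R = -2/3; payoff from L = -2/3 — equal.
Check the row player's indifference given the column player's mix q = 15/19:
  payoff from D = -122/19; payoff from U = -122/19 — equal.
Both players are indifferent, so neither can profitably deviate.

Yes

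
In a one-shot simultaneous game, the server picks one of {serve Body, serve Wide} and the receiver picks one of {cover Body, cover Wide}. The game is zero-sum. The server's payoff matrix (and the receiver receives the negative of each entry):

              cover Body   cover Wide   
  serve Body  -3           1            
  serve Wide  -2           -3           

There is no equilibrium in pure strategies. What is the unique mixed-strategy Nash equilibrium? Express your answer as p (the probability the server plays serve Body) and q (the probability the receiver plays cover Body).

Set the receiver's expected payoff from cover Body equal to that from cover Wide:
  the receiver's payoff from cover Body: p·3 + (1−p)·2 = p + 2
  the receiver's payoff from cover Wide: p·(-1) + (1−p)·3 = -4p + 3
  p + 2 = -4p + 3  ⇒  5p = 1  ⇒  p = 1/5.
The receiver's mix must leave the server indifferent between serve Body and serve Wide.
  the server's payoff from serve Body: q·(-3) + (1−q)·1 = -4q + 1
  the server's payoff from serve Wide: q·(-2) + (1−q)·(-3) = q - 3
  -4q + 1 = q - 3  ⇒  -5q = -4  ⇒  q = 4/5.

p = 1/5, q = 4/5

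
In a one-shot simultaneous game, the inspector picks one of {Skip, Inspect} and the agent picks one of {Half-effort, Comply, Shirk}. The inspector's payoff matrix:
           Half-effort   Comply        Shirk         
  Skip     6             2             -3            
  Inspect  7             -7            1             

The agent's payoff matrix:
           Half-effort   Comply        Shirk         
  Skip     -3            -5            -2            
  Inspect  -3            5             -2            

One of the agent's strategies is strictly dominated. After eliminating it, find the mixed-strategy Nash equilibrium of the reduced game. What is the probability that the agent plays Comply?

q = 4/13

The agent's strategy Half-effort is strictly dominated by Shirk: -2 > -3 and -2 > -3. Eliminate Half-effort.
In a mixed equilibrium the inspector is indifferent between Skip and Inspect; this condition fixes q.
  the inspector's payoff from Skip: q·2 + (1−q)·(-3) = 5q - 3
  the inspector's payoff from Inspect: q·(-7) + (1−q)·1 = -8q + 1
  5q - 3 = -8q + 1  ⇒  13q = 4  ⇒  q = 4/13.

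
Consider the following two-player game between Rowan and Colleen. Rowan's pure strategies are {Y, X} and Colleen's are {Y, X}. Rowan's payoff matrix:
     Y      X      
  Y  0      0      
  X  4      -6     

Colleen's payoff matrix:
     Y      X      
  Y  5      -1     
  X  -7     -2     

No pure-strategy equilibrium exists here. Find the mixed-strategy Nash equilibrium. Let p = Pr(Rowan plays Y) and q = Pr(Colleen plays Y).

p = 5/11, q = 3/5

For Colleen to be willing to mix, Colleen must be indifferent between Y and X, which pins down Rowan's mix.
  Colleen's payoff from Y: p·5 + (1−p)·(-7) = 12p - 7
  Colleen's payoff from X: p·(-1) + (1−p)·(-2) = p - 2
  12p - 7 = p - 2  ⇒  11p = 5  ⇒  p = 5/11.
In a mixed equilibrium Rowan is indifferent between Y and X; this condition fixes q.
  Rowan's payoff to Y: q·0 + (1−q)·0 = 0
  Rowan's payoff to X: q·4 + (1−q)·(-6) = 10q - 6
  0 = 10q - 6  ⇒  -10q = -6  ⇒  q = 3/5.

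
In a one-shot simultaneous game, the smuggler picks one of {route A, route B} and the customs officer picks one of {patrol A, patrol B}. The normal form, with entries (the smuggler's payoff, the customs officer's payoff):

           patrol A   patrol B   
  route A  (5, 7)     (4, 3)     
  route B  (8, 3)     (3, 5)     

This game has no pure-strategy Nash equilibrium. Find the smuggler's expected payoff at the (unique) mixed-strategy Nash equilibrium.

The smuggler's indifference between route A and route B determines the customs officer's mixing probability q:
  the smuggler's payoff from route A: q·5 + (1−q)·4 = q + 4
  the smuggler's payoff from route B: q·8 + (1−q)·3 = 5q + 3
  q + 4 = 5q + 3  ⇒  -4q = -1  ⇒  q = 1/4.
At equilibrium the smuggler is indifferent across rows, so the smuggler's payoff equals the payoff from route A: (1/4)·5 + (3/4)·4 = 17/4.

17/4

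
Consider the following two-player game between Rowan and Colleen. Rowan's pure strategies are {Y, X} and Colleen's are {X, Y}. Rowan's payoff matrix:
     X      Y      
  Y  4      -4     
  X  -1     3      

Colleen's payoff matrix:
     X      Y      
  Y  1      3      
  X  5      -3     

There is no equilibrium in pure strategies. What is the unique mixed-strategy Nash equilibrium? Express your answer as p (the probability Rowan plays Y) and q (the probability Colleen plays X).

p = 4/5, q = 7/12

Colleen's indifference between X and Y determines Rowan's mixing probability p:
  Colleen's expected payoff from X: p·1 + (1−p)·5 = -4p + 5
  Colleen's expected payoff from Y: p·3 + (1−p)·(-3) = 6p - 3
  -4p + 5 = 6p - 3  ⇒  -10p = -8  ⇒  p = 4/5.
Colleen's mix must leave Rowan indifferent between Y and X.
  Rowan's expected payoff from Y: q·4 + (1−q)·(-4) = 8q - 4
  Rowan's expected payoff from X: q·(-1) + (1−q)·3 = -4q + 3
  8q - 4 = -4q + 3  ⇒  12q = 7  ⇒  q = 7/12.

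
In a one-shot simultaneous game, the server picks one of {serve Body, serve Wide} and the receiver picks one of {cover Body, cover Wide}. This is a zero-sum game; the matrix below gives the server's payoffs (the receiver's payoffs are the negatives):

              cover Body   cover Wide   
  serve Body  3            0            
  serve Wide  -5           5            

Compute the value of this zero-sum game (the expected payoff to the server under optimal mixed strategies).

Set the server's expected payoff from serve Body equal to that from serve Wide:
  the server's expected payoff from serve Body: q·3 + (1−q)·0 = 3q
  the server's expected payoff from serve Wide: q·(-5) + (1−q)·5 = -10q + 5
  3q = -10q + 5  ⇒  13q = 5  ⇒  q = 5/13.
The value is the server's expected payoff against this mix (using serve Body): (5/13)·3 + (8/13)·0 = 15/13.

v = 15/13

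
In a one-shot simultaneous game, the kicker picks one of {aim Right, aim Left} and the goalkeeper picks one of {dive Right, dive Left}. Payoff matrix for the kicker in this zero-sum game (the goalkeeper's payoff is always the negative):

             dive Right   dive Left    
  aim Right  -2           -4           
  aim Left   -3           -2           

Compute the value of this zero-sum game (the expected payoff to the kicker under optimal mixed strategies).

v = -8/3

In a mixed equilibrium the kicker is indifferent between aim Right and aim Left; this condition fixes q.
  the kicker's payoff to aim Right: q·(-2) + (1−q)·(-4) = 2q - 4
  the kicker's payoff to aim Left: q·(-3) + (1−q)·(-2) = -q - 2
  2q - 4 = -q - 2  ⇒  3q = 2  ⇒  q = 2/3.
The value is the kicker's expected payoff against this mix (using aim Right): (2/3)·(-2) + (1/3)·(-4) = -8/3.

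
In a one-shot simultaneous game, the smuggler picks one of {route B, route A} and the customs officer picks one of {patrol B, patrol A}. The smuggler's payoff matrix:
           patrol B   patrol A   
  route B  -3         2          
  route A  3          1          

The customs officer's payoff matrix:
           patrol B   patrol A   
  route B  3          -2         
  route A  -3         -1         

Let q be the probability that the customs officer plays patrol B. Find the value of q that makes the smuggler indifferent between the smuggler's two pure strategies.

q = 1/7

The smuggler's indifference between route B and route A determines the customs officer's mixing probability q:
  the smuggler's payoff from route B: q·(-3) + (1−q)·2 = -5q + 2
  the smuggler's payoff from route A: q·3 + (1−q)·1 = 2q + 1
  -5q + 2 = 2q + 1  ⇒  -7q = -1  ⇒  q = 1/7.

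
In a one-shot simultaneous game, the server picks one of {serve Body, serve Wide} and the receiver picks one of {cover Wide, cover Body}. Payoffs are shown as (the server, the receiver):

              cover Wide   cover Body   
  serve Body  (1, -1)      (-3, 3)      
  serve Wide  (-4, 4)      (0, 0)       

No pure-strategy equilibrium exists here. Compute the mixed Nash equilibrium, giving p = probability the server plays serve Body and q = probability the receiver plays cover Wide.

For the receiver to be willing to mix, the receiver must be indifferent between cover Wide and cover Body, which pins down the server's mix.
  the receiver's payoff from cover Wide: p·(-1) + (1−p)·4 = -5p + 4
  the receiver's payoff from cover Body: p·3 + (1−p)·0 = 3p
  -5p + 4 = 3p  ⇒  -8p = -4  ⇒  p = 1/2.
Set the server's expected payoff from serve Body equal to that from serve Wide:
  the server's payoff from serve Body: q·1 + (1−q)·(-3) = 4q - 3
  the server's payoff from serve Wide: q·(-4) + (1−q)·0 = -4q
  4q - 3 = -4q  ⇒  8q = 3  ⇒  q = 3/8.

p = 1/2, q = 3/8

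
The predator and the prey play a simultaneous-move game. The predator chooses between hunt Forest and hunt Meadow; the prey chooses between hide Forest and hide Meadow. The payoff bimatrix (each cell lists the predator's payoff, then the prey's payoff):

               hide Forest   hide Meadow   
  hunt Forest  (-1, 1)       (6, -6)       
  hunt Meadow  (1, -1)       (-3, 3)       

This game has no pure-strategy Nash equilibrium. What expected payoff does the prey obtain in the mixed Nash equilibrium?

The prey's indifference between hide Forest and hide Meadow determines the predator's mixing probability p:
  the prey's expected payoff from hide Forest: p·1 + (1−p)·(-1) = 2p - 1
  the prey's expected payoff from hide Meadow: p·(-6) + (1−p)·3 = -9p + 3
  2p - 1 = -9p + 3  ⇒  11p = 4  ⇒  p = 4/11.
At equilibrium the prey is indifferent across columns, so the prey's payoff equals the payoff from hide Forest: (4/11)·1 + (7/11)·(-1) = -3/11.

-3/11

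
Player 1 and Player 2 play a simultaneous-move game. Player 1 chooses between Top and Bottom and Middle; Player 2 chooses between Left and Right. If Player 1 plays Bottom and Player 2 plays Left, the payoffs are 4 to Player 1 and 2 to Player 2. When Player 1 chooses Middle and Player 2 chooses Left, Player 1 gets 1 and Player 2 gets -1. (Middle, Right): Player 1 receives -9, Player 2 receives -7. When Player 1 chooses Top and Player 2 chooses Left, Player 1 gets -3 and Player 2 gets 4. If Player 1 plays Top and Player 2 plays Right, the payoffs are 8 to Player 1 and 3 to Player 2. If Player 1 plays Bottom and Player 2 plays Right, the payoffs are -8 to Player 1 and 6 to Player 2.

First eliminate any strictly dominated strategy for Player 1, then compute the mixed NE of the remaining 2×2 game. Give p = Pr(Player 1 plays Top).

p = 4/5

Player 1's strategy Middle is strictly dominated by Bottom: 4 > 1 and -8 > -9. Eliminate Middle.
Player 1's mix must leave Player 2 indifferent between Left and Right.
  Player 2's payoff to Left: p·4 + (1−p)·2 = 2p + 2
  Player 2's payoff to Right: p·3 + (1−p)·6 = -3p + 6
  2p + 2 = -3p + 6  ⇒  5p = 4  ⇒  p = 4/5.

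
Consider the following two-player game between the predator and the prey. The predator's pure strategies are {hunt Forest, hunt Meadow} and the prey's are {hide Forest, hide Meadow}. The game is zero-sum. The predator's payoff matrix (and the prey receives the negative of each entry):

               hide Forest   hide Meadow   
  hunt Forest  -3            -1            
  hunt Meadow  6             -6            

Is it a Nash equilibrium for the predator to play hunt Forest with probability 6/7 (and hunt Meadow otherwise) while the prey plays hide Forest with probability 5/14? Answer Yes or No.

Check the prey's indifference given the predator's mix p = 6/7:
  payoff from hide Forest = 12/7; payoff from hide Meadow = 12/7 — equal.
Check the predator's indifference given the prey's mix q = 5/14:
  payoff from hunt Forest = -12/7; payoff from hunt Meadow = -12/7 — equal.
Both players are indifferent, so neither can profitably deviate.

Yes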